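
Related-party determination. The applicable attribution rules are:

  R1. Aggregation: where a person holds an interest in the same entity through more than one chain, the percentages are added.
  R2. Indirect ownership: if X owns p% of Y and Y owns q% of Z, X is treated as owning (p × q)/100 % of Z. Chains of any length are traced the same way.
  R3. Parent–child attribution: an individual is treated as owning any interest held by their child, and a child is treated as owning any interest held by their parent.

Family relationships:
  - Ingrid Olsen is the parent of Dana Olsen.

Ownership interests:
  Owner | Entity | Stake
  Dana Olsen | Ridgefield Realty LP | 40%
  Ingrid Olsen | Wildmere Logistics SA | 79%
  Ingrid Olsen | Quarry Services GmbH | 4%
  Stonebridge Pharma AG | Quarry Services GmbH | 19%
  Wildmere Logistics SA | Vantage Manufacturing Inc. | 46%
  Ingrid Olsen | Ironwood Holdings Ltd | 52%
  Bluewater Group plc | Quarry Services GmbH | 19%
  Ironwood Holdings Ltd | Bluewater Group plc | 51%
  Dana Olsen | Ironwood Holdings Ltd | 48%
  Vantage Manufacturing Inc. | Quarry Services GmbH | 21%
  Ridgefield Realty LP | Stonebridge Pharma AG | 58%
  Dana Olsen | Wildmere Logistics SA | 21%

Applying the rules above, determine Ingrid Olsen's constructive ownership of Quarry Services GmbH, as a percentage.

27.758%

By parent–child attribution (R3), Ingrid Olsen is treated as also owning Dana Olsen's interest in Ironwood Holdings Ltd, giving 52% + 48% = 100%.
By parent–child attribution (R3), Ingrid Olsen is treated as also owning Dana Olsen's interest in Wildmere Logistics SA, giving 79% + 21% = 100%.
By parent–child attribution (R3), Ingrid Olsen is treated as owning Dana Olsen's 40% interest in Ridgefield Realty LP.
Chain via Ironwood Holdings Ltd → Bluewater Group plc (R2): 100% × 51% × 19% = 9.69% of Quarry Services GmbH.
Chain via Wildmere Logistics SA → Vantage Manufacturing Inc. (R2): 100% × 46% × 21% = 9.66% of Quarry Services GmbH.
Direct interest in Quarry Services GmbH: 4%.
Chain via Ridgefield Realty LP → Stonebridge Pharma AG (R2): 40% × 58% × 19% = 4.408% of Quarry Services GmbH.
Aggregating (R1): 9.69% + 9.66% + 4% + 4.408% = 27.758%.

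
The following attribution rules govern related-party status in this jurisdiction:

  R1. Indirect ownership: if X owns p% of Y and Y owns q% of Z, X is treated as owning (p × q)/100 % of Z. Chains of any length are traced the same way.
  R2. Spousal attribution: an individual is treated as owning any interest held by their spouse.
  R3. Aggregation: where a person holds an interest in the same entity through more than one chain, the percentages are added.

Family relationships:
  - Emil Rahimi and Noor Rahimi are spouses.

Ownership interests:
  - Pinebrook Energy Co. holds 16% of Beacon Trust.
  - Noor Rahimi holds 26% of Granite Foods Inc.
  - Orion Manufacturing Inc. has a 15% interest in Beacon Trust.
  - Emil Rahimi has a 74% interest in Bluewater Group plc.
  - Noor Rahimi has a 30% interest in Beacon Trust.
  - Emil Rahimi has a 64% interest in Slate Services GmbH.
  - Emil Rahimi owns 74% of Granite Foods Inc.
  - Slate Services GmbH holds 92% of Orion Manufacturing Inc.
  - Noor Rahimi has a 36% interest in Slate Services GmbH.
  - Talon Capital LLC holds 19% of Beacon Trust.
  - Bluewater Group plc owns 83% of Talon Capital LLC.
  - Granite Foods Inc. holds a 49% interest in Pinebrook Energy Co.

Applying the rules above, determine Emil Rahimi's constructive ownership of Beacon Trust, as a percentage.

63.3098%

By spousal attribution (R2), Emil Rahimi is treated as also owning Noor Rahimi's interest in Slate Services GmbH, giving 64% + 36% = 100%.
By spousal attribution (R2), Emil Rahimi is treated as also owning Noor Rahimi's interest in Granite Foods Inc, giving 74% + 26% = 100%.
By spousal attribution (R2), Emil Rahimi is treated as owning Noor Rahimi's 30% interest in Beacon Trust.
Chain via Slate Services GmbH → Orion Manufacturing Inc. (R1): 100% × 92% × 15% = 13.8% of Beacon Trust.
Chain via Granite Foods Inc. → Pinebrook Energy Co. (R1): 100% × 49% × 16% = 7.84% of Beacon Trust.
Chain via Bluewater Group plc → Talon Capital LLC (R1): 74% × 83% × 19% = 11.6698% of Beacon Trust.
Direct interest in Beacon Trust: 30%.
Aggregating (R3): 13.8% + 7.84% + 11.6698% + 30% = 63.3098%.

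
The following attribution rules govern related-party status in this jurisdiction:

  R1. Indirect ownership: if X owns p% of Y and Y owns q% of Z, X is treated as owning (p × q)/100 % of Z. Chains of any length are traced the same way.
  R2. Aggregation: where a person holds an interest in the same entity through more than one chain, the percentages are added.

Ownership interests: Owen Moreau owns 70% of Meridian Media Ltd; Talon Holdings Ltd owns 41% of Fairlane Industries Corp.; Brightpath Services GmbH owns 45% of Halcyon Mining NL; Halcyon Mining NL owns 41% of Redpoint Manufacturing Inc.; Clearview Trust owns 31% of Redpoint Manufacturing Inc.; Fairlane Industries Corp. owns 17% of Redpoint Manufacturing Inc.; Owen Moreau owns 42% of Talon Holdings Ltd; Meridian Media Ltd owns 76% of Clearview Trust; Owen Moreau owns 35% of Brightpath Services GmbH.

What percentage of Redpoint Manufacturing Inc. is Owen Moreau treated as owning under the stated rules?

25.8769%

Chain via Meridian Media Ltd → Clearview Trust (R1): 70% × 76% × 31% = 16.492% of Redpoint Manufacturing Inc.
Chain via Brightpath Services GmbH → Halcyon Mining NL (R1): 35% × 45% × 41% = 6.4575% of Redpoint Manufacturing Inc.
Chain via Talon Holdings Ltd → Fairlane Industries Corp. (R1): 42% × 41% × 17% = 2.9274% of Redpoint Manufacturing Inc.
Aggregating (R2): 16.492% + 6.4575% + 2.9274% = 25.8769%.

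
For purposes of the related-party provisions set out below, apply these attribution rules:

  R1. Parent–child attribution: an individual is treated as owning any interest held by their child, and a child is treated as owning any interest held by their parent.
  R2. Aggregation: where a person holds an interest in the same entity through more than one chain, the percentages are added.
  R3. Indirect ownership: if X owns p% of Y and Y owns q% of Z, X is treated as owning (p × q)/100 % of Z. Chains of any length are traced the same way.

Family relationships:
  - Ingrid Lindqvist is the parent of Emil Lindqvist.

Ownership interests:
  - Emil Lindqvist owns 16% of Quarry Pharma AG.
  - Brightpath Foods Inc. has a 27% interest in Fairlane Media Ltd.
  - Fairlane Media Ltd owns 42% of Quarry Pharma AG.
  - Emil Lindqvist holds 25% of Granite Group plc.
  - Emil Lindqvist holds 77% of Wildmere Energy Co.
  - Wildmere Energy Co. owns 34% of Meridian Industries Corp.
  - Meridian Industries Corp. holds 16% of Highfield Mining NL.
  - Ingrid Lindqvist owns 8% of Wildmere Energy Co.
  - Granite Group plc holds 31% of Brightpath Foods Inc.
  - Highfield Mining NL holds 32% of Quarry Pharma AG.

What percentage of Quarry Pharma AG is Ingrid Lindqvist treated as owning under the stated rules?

18.35853%

By parent–child attribution (R1), Ingrid Lindqvist is treated as also owning Emil Lindqvist's interest in Wildmere Energy Co, giving 8% + 77% = 85%.
By parent–child attribution (R1), Ingrid Lindqvist is treated as owning Emil Lindqvist's 25% interest in Granite Group plc.
By parent–child attribution (R1), Ingrid Lindqvist is treated as owning Emil Lindqvist's 16% interest in Quarry Pharma AG.
Chain via Wildmere Energy Co. → Meridian Industries Corp. → Highfield Mining NL (R3): 85% × 34% × 16% × 32% = 1.47968% of Quarry Pharma AG.
Chain via Granite Group plc → Brightpath Foods Inc. → Fairlane Media Ltd (R3): 25% × 31% × 27% × 42% = 0.87885% of Quarry Pharma AG.
Direct interest in Quarry Pharma AG: 16%.
Aggregating (R2): 1.47968% + 0.87885% + 16% = 18.35853%.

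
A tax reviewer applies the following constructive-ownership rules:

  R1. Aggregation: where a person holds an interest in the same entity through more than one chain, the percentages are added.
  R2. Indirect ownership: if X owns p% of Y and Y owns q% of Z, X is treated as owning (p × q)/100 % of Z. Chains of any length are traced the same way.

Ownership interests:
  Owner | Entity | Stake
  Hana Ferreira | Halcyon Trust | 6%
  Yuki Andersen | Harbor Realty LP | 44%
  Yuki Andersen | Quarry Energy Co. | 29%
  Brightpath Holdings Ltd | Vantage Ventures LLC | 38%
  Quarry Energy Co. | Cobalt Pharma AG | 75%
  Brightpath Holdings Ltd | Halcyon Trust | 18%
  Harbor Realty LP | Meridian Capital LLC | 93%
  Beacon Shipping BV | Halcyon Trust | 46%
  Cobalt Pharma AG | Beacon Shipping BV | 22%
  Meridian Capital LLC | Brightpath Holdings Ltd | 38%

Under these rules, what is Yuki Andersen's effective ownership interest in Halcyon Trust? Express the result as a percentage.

5.000028%

Chain via Quarry Energy Co. → Cobalt Pharma AG → Beacon Shipping BV (R2): 29% × 75% × 22% × 46% = 2.2011% of Halcyon Trust.
Chain via Harbor Realty LP → Meridian Capital LLC → Brightpath Holdings Ltd (R2): 44% × 93% × 38% × 18% = 2.798928% of Halcyon Trust.
Aggregating (R1): 2.2011% + 2.798928% = 5.000028%.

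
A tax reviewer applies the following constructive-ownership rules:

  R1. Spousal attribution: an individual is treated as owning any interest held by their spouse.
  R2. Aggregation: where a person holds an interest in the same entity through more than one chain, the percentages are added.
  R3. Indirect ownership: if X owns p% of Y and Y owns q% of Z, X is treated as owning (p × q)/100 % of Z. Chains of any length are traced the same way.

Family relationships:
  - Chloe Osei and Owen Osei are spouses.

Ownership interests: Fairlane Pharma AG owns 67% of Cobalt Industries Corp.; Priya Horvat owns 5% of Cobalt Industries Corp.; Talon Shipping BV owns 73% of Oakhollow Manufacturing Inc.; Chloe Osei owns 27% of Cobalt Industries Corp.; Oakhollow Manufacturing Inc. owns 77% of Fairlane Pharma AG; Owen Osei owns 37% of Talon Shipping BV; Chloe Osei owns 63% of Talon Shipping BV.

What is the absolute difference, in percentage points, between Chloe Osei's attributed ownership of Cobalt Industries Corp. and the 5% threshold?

59.6607

By spousal attribution (R1), Chloe Osei is treated as also owning Owen Osei's interest in Talon Shipping BV, giving 63% + 37% = 100%.
Chain via Talon Shipping BV → Oakhollow Manufacturing Inc. → Fairlane Pharma AG (R3): 100% × 73% × 77% × 67% = 37.6607% of Cobalt Industries Corp.
Direct interest in Cobalt Industries Corp: 27%.
Aggregating (R2): 37.6607% + 27% = 64.6607%.
64.6607% exceeds the 5% threshold by 59.6607 percentage points.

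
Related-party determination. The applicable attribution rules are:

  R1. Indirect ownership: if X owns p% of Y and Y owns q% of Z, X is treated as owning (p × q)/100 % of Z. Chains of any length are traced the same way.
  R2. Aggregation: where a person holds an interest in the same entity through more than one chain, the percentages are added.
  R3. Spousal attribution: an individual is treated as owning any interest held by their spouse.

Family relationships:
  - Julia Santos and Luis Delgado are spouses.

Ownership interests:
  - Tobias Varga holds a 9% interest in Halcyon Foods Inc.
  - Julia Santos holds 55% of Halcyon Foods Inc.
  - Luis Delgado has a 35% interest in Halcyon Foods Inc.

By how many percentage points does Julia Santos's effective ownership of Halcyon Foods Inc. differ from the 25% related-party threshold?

By spousal attribution (R3), Julia Santos is treated as also owning Luis Delgado's interest in Halcyon Foods Inc, giving 55% + 35% = 90%.
Direct interest in Halcyon Foods Inc: 90%.
90% exceeds the 25% threshold by 65 percentage points.

65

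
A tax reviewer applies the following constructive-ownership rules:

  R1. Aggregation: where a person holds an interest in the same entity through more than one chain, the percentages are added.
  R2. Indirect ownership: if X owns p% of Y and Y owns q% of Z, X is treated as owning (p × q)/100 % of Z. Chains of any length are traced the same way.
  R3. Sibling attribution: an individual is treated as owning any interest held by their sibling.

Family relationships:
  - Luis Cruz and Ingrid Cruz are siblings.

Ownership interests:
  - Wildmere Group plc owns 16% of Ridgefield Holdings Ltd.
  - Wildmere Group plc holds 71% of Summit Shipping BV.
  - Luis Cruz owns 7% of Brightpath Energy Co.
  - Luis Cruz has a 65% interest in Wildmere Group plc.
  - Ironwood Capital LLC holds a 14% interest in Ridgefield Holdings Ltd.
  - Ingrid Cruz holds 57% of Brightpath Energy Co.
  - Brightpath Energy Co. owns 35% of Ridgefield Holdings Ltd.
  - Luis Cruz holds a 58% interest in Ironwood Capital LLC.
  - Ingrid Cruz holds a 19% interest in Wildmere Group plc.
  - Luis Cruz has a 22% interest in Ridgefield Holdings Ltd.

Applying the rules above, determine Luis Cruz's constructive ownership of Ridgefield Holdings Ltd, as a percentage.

By sibling attribution (R3), Luis Cruz is treated as also owning Ingrid Cruz's interest in Wildmere Group plc, giving 65% + 19% = 84%.
By sibling attribution (R3), Luis Cruz is treated as also owning Ingrid Cruz's interest in Brightpath Energy Co, giving 7% + 57% = 64%.
Chain via Ironwood Capital LLC (R2): 58% × 14% = 8.12% of Ridgefield Holdings Ltd.
Chain via Wildmere Group plc (R2): 84% × 16% = 13.44% of Ridgefield Holdings Ltd.
Chain via Brightpath Energy Co. (R2): 64% × 35% = 22.4% of Ridgefield Holdings Ltd.
Direct interest in Ridgefield Holdings Ltd: 22%.
Aggregating (R1): 8.12% + 13.44% + 22.4% + 22% = 65.96%.

65.96%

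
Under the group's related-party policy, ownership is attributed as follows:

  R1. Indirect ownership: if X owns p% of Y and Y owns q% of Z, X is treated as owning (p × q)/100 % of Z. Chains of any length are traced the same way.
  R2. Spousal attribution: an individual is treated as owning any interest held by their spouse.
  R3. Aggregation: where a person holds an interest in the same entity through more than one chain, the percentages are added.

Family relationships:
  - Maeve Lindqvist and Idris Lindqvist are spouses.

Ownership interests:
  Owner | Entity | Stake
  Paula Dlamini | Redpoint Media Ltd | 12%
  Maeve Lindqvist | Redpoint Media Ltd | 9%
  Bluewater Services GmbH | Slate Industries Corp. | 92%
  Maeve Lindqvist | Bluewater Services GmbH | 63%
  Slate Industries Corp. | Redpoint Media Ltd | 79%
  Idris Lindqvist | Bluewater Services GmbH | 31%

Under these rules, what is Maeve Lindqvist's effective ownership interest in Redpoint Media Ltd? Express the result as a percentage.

By spousal attribution (R2), Maeve Lindqvist is treated as also owning Idris Lindqvist's interest in Bluewater Services GmbH, giving 63% + 31% = 94%.
Chain via Bluewater Services GmbH → Slate Industries Corp. (R1): 94% × 92% × 79% = 68.3192% of Redpoint Media Ltd.
Direct interest in Redpoint Media Ltd: 9%.
Aggregating (R3): 68.3192% + 9% = 77.3192%.

77.3192%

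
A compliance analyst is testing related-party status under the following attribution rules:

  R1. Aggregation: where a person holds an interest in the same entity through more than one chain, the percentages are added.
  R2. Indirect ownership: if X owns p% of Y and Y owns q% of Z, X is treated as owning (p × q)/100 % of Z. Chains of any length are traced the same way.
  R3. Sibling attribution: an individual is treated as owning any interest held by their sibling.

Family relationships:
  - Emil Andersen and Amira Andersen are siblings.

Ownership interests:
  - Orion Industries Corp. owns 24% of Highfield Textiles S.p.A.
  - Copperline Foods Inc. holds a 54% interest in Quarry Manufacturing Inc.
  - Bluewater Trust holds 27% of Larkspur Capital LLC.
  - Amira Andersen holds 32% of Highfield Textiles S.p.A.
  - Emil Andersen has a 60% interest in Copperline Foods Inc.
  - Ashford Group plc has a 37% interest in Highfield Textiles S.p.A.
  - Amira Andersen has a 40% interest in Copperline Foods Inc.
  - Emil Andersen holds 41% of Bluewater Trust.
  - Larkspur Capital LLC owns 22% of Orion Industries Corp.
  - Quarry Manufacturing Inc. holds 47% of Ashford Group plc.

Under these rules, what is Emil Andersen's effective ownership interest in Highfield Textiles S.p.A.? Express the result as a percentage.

By sibling attribution (R3), Emil Andersen is treated as also owning Amira Andersen's interest in Copperline Foods Inc, giving 60% + 40% = 100%.
By sibling attribution (R3), Emil Andersen is treated as owning Amira Andersen's 32% interest in Highfield Textiles S.p.A.
Chain via Bluewater Trust → Larkspur Capital LLC → Orion Industries Corp. (R2): 41% × 27% × 22% × 24% = 0.584496% of Highfield Textiles S.p.A.
Chain via Copperline Foods Inc. → Quarry Manufacturing Inc. → Ashford Group plc (R2): 100% × 54% × 47% × 37% = 9.3906% of Highfield Textiles S.p.A.
Direct interest in Highfield Textiles S.p.A: 32%.
Aggregating (R1): 0.584496% + 9.3906% + 32% = 41.975096%.

41.975096%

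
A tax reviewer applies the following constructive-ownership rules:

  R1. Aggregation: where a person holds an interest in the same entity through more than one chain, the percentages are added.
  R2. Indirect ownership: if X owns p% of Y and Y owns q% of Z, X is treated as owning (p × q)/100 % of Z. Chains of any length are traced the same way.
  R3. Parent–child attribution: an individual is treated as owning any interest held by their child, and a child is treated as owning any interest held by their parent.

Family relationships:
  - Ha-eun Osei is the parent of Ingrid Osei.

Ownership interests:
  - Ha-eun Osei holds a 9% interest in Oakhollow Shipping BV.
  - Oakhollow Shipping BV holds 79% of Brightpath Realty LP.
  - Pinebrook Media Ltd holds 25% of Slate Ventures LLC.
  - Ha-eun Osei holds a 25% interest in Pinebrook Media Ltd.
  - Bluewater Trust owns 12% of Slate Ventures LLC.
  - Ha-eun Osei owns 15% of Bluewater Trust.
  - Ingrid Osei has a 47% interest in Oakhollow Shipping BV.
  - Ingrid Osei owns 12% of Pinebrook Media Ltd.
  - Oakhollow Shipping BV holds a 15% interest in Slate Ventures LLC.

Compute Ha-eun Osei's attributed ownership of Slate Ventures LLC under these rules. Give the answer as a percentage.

19.45%

By parent–child attribution (R3), Ha-eun Osei is treated as also owning Ingrid Osei's interest in Pinebrook Media Ltd, giving 25% + 12% = 37%.
By parent–child attribution (R3), Ha-eun Osei is treated as also owning Ingrid Osei's interest in Oakhollow Shipping BV, giving 9% + 47% = 56%.
Chain via Pinebrook Media Ltd (R2): 37% × 25% = 9.25% of Slate Ventures LLC.
Chain via Bluewater Trust (R2): 15% × 12% = 1.8% of Slate Ventures LLC.
Chain via Oakhollow Shipping BV (R2): 56% × 15% = 8.4% of Slate Ventures LLC.
Aggregating (R1): 9.25% + 1.8% + 8.4% = 19.45%.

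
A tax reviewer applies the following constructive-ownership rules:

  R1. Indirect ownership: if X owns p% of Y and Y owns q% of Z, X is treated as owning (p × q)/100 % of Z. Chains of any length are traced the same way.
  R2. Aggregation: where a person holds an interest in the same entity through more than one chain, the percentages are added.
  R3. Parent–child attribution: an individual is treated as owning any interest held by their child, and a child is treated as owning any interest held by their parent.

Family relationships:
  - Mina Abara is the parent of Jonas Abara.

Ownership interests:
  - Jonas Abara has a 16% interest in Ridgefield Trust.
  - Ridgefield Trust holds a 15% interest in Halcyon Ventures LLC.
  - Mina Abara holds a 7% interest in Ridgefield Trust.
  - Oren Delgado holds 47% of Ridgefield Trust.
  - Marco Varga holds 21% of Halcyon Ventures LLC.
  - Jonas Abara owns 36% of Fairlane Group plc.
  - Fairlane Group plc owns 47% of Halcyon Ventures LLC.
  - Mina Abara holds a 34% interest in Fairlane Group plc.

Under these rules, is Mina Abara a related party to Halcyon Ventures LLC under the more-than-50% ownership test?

No

By parent–child attribution (R3), Mina Abara is treated as also owning Jonas Abara's interest in Fairlane Group plc, giving 34% + 36% = 70%.
By parent–child attribution (R3), Mina Abara is treated as also owning Jonas Abara's interest in Ridgefield Trust, giving 7% + 16% = 23%.
Chain via Fairlane Group plc (R1): 70% × 47% = 32.9% of Halcyon Ventures LLC.
Chain via Ridgefield Trust (R1): 23% × 15% = 3.45% of Halcyon Ventures LLC.
Aggregating (R2): 32.9% + 3.45% = 36.35%.
36.35% does not exceed the 50% threshold, so Mina is not a related party to Halcyon Ventures LLC.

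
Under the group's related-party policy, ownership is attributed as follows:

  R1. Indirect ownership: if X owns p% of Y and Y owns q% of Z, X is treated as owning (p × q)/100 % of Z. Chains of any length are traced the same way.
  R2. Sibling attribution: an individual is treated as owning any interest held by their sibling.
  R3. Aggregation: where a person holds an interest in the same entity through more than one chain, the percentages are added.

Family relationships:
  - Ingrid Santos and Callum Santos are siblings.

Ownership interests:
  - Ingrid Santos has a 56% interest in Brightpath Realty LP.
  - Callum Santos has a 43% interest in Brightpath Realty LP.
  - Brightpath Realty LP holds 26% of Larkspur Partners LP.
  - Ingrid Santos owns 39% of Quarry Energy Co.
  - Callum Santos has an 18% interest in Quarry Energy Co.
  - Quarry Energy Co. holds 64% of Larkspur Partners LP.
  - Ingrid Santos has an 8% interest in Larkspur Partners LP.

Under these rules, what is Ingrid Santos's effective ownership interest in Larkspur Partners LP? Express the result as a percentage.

70.22%

By sibling attribution (R2), Ingrid Santos is treated as also owning Callum Santos's interest in Brightpath Realty LP, giving 56% + 43% = 99%.
By sibling attribution (R2), Ingrid Santos is treated as also owning Callum Santos's interest in Quarry Energy Co, giving 39% + 18% = 57%.
Chain via Brightpath Realty LP (R1): 99% × 26% = 25.74% of Larkspur Partners LP.
Chain via Quarry Energy Co. (R1): 57% × 64% = 36.48% of Larkspur Partners LP.
Direct interest in Larkspur Partners LP: 8%.
Aggregating (R3): 25.74% + 36.48% + 8% = 70.22%.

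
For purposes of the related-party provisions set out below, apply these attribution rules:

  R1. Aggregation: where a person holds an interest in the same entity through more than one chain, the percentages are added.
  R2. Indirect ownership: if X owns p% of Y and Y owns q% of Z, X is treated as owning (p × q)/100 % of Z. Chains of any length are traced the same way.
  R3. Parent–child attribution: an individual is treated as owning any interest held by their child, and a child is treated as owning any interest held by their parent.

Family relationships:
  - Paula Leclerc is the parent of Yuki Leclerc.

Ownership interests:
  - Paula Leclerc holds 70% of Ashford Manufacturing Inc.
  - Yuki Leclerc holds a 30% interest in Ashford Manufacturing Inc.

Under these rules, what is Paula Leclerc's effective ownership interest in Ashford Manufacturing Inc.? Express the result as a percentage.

By parent–child attribution (R3), Paula Leclerc is treated as also owning Yuki Leclerc's interest in Ashford Manufacturing Inc, giving 70% + 30% = 100%.
Direct interest in Ashford Manufacturing Inc: 100%.

100%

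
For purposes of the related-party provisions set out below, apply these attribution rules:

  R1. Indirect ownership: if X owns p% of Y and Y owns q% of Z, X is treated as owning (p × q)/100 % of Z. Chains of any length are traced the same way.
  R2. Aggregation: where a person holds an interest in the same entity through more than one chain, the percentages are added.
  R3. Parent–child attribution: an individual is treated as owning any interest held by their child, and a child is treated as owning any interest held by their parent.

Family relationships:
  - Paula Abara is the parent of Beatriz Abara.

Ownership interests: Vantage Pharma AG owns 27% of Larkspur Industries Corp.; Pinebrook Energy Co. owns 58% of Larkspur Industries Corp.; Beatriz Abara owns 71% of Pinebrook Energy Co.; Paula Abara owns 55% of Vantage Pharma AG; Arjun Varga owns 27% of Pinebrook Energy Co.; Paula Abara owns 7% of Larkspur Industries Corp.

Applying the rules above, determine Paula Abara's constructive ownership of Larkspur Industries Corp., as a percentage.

By parent–child attribution (R3), Paula Abara is treated as owning Beatriz Abara's 71% interest in Pinebrook Energy Co.
Chain via Vantage Pharma AG (R1): 55% × 27% = 14.85% of Larkspur Industries Corp.
Direct interest in Larkspur Industries Corp: 7%.
Chain via Pinebrook Energy Co. (R1): 71% × 58% = 41.18% of Larkspur Industries Corp.
Aggregating (R2): 14.85% + 7% + 41.18% = 63.03%.

63.03%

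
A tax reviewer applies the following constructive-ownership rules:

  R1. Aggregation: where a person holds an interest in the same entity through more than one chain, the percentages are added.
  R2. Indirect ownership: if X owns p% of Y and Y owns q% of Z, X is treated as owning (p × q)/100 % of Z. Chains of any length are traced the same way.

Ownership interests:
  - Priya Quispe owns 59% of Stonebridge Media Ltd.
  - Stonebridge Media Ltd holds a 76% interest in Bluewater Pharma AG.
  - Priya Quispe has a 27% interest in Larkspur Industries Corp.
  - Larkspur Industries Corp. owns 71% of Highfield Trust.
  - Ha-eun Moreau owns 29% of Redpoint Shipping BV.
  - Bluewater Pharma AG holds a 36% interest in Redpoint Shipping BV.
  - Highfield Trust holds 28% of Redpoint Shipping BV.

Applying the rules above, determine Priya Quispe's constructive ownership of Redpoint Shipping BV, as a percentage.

Chain via Stonebridge Media Ltd → Bluewater Pharma AG (R2): 59% × 76% × 36% = 16.1424% of Redpoint Shipping BV.
Chain via Larkspur Industries Corp. → Highfield Trust (R2): 27% × 71% × 28% = 5.3676% of Redpoint Shipping BV.
Aggregating (R1): 16.1424% + 5.3676% = 21.51%.

21.51%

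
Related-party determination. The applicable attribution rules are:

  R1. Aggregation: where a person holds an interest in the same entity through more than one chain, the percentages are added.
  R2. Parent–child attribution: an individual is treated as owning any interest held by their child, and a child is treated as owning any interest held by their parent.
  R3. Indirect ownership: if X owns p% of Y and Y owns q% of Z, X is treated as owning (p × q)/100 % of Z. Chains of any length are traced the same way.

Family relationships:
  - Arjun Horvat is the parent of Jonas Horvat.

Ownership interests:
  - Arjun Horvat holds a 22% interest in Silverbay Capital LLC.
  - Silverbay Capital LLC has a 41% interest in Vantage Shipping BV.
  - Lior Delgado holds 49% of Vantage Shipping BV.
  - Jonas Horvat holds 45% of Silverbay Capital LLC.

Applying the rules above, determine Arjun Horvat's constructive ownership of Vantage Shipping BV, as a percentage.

By parent–child attribution (R2), Arjun Horvat is treated as also owning Jonas Horvat's interest in Silverbay Capital LLC, giving 22% + 45% = 67%.
Chain via Silverbay Capital LLC (R3): 67% × 41% = 27.47% of Vantage Shipping BV.

27.47%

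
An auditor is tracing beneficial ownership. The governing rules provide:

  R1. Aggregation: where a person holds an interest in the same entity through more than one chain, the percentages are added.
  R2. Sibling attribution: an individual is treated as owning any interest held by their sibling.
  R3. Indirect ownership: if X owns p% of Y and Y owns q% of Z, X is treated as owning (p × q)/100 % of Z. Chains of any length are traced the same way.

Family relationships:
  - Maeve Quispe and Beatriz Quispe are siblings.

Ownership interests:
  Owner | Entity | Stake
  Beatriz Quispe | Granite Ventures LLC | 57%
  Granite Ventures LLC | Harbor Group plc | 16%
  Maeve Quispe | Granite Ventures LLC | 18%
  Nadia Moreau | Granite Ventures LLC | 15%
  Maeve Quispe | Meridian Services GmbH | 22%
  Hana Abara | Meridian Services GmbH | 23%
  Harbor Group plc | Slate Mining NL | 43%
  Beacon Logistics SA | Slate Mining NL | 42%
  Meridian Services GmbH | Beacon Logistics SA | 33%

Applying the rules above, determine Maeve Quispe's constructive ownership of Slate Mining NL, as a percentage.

8.2092%

By sibling attribution (R2), Maeve Quispe is treated as also owning Beatriz Quispe's interest in Granite Ventures LLC, giving 18% + 57% = 75%.
Chain via Meridian Services GmbH → Beacon Logistics SA (R3): 22% × 33% × 42% = 3.0492% of Slate Mining NL.
Chain via Granite Ventures LLC → Harbor Group plc (R3): 75% × 16% × 43% = 5.16% of Slate Mining NL.
Aggregating (R1): 3.0492% + 5.16% = 8.2092%.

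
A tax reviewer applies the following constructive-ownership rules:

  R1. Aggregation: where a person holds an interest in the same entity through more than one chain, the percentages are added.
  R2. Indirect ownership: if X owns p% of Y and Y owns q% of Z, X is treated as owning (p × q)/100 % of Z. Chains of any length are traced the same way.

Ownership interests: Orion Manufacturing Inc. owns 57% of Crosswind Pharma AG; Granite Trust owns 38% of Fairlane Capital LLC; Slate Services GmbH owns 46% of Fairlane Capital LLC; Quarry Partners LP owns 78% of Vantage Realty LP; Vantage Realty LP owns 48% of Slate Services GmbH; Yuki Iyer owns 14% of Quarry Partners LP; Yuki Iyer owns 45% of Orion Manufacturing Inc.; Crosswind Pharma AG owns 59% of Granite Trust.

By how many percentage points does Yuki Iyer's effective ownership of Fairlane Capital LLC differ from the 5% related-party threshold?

3.161866

Chain via Quarry Partners LP → Vantage Realty LP → Slate Services GmbH (R2): 14% × 78% × 48% × 46% = 2.411136% of Fairlane Capital LLC.
Chain via Orion Manufacturing Inc. → Crosswind Pharma AG → Granite Trust (R2): 45% × 57% × 59% × 38% = 5.75073% of Fairlane Capital LLC.
Aggregating (R1): 2.411136% + 5.75073% = 8.161866%.
8.161866% exceeds the 5% threshold by 3.161866 percentage points.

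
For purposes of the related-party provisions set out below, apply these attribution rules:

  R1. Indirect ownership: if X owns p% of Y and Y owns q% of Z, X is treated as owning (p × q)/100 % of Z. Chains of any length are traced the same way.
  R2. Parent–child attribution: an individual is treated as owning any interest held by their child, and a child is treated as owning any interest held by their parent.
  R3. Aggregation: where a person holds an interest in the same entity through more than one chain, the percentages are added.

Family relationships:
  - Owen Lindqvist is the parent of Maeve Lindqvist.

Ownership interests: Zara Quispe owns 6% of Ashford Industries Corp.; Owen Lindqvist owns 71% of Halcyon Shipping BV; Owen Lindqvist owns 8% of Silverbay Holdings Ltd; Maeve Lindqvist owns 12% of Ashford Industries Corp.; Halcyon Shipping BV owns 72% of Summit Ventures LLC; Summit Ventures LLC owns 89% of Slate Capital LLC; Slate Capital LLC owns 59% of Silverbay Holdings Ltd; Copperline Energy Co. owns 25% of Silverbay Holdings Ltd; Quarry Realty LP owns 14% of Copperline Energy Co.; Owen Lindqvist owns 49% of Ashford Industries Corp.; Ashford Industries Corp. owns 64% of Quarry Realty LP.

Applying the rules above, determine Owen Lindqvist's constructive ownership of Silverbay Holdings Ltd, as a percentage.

36.209512%

By parent–child attribution (R2), Owen Lindqvist is treated as also owning Maeve Lindqvist's interest in Ashford Industries Corp, giving 49% + 12% = 61%.
Chain via Halcyon Shipping BV → Summit Ventures LLC → Slate Capital LLC (R1): 71% × 72% × 89% × 59% = 26.843112% of Silverbay Holdings Ltd.
Chain via Ashford Industries Corp. → Quarry Realty LP → Copperline Energy Co. (R1): 61% × 64% × 14% × 25% = 1.3664% of Silverbay Holdings Ltd.
Direct interest in Silverbay Holdings Ltd: 8%.
Aggregating (R3): 26.843112% + 1.3664% + 8% = 36.209512%.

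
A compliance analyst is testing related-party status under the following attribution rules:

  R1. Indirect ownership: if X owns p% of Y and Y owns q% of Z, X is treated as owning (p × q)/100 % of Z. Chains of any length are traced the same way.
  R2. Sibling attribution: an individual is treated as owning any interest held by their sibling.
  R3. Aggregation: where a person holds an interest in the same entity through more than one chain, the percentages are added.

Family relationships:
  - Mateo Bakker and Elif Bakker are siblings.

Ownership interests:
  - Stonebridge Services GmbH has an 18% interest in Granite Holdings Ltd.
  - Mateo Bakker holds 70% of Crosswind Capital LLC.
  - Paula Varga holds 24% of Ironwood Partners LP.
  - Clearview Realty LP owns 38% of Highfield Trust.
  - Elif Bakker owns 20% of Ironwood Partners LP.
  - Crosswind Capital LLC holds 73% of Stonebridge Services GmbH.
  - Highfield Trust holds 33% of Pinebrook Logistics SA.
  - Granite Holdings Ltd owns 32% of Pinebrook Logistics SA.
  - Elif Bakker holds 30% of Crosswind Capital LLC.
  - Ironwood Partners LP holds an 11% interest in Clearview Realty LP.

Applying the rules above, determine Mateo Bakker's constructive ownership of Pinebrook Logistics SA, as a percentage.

By sibling attribution (R2), Mateo Bakker is treated as also owning Elif Bakker's interest in Crosswind Capital LLC, giving 70% + 30% = 100%.
By sibling attribution (R2), Mateo Bakker is treated as owning Elif Bakker's 20% interest in Ironwood Partners LP.
Chain via Crosswind Capital LLC → Stonebridge Services GmbH → Granite Holdings Ltd (R1): 100% × 73% × 18% × 32% = 4.2048% of Pinebrook Logistics SA.
Chain via Ironwood Partners LP → Clearview Realty LP → Highfield Trust (R1): 20% × 11% × 38% × 33% = 0.27588% of Pinebrook Logistics SA.
Aggregating (R3): 4.2048% + 0.27588% = 4.48068%.

4.48068%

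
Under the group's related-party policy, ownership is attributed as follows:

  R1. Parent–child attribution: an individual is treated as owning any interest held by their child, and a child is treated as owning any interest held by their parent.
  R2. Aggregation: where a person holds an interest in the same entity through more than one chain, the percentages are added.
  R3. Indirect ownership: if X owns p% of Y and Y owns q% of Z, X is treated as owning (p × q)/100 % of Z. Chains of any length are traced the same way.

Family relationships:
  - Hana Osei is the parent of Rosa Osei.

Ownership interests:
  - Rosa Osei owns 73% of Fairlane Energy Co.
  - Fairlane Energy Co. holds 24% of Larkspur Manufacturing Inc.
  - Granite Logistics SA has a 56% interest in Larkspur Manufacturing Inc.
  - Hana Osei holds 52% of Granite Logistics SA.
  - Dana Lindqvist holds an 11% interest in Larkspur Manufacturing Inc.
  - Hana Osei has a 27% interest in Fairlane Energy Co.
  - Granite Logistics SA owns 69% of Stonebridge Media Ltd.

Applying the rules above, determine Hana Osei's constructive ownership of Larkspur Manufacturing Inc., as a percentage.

By parent–child attribution (R1), Hana Osei is treated as also owning Rosa Osei's interest in Fairlane Energy Co, giving 27% + 73% = 100%.
Chain via Fairlane Energy Co. (R3): 100% × 24% = 24% of Larkspur Manufacturing Inc.
Chain via Granite Logistics SA (R3): 52% × 56% = 29.12% of Larkspur Manufacturing Inc.
Aggregating (R2): 24% + 29.12% = 53.12%.

53.12%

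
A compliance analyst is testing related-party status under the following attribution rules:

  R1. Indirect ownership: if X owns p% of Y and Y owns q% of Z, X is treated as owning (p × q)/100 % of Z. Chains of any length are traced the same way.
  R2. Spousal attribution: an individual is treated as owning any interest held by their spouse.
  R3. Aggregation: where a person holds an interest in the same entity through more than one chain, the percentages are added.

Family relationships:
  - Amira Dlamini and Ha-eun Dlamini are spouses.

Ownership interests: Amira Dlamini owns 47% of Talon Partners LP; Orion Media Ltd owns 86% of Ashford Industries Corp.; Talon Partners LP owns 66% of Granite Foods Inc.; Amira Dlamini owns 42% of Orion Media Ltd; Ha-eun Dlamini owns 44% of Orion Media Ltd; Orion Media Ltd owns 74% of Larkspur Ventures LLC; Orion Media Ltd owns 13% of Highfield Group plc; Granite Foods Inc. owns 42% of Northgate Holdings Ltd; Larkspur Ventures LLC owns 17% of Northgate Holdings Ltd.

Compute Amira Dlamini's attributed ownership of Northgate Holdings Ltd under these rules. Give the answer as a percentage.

23.8472%

By spousal attribution (R2), Amira Dlamini is treated as also owning Ha-eun Dlamini's interest in Orion Media Ltd, giving 42% + 44% = 86%.
Chain via Orion Media Ltd → Larkspur Ventures LLC (R1): 86% × 74% × 17% = 10.8188% of Northgate Holdings Ltd.
Chain via Talon Partners LP → Granite Foods Inc. (R1): 47% × 66% × 42% = 13.0284% of Northgate Holdings Ltd.
Aggregating (R3): 10.8188% + 13.0284% = 23.8472%.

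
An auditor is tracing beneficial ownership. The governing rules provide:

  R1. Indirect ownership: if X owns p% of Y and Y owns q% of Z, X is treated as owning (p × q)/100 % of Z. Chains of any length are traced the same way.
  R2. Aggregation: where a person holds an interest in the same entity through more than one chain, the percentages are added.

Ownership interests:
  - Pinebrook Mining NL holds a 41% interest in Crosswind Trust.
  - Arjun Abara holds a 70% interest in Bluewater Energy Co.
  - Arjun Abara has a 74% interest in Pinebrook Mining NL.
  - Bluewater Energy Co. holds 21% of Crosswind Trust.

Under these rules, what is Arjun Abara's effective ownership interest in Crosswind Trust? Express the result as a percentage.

Chain via Bluewater Energy Co. (R1): 70% × 21% = 14.7% of Crosswind Trust.
Chain via Pinebrook Mining NL (R1): 74% × 41% = 30.34% of Crosswind Trust.
Aggregating (R2): 14.7% + 30.34% = 45.04%.

45.04%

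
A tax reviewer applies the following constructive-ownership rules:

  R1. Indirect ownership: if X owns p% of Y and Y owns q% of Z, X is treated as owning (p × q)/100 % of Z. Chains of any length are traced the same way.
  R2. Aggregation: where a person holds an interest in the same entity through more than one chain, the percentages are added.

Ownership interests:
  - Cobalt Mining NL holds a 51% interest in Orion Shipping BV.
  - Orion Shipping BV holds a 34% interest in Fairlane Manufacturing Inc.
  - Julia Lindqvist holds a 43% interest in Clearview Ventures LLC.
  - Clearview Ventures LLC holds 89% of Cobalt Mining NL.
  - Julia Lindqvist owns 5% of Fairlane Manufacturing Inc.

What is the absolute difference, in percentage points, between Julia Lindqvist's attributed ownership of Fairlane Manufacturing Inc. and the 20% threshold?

8.363982

Chain via Clearview Ventures LLC → Cobalt Mining NL → Orion Shipping BV (R1): 43% × 89% × 51% × 34% = 6.636018% of Fairlane Manufacturing Inc.
Direct interest in Fairlane Manufacturing Inc: 5%.
Aggregating (R2): 6.636018% + 5% = 11.636018%.
11.636018% falls short of the 20% threshold by 8.363982 percentage points.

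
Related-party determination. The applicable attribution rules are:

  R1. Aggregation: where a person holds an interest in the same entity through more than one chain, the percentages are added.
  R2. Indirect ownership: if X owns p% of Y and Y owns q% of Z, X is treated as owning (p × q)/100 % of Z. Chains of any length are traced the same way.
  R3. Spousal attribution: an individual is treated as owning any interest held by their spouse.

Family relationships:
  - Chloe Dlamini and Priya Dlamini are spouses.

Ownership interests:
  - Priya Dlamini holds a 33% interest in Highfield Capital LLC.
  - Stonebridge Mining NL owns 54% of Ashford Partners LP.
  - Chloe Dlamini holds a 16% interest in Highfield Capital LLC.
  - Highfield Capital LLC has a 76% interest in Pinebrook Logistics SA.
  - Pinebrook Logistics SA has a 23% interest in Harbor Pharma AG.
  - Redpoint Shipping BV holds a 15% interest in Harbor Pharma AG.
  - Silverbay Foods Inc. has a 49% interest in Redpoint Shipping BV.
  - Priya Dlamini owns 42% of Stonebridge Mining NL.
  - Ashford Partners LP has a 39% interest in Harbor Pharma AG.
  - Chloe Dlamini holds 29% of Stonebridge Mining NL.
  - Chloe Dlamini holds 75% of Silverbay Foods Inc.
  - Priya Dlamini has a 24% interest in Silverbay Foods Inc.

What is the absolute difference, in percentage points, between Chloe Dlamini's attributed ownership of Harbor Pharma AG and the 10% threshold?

By spousal attribution (R3), Chloe Dlamini is treated as also owning Priya Dlamini's interest in Silverbay Foods Inc, giving 75% + 24% = 99%.
By spousal attribution (R3), Chloe Dlamini is treated as also owning Priya Dlamini's interest in Highfield Capital LLC, giving 16% + 33% = 49%.
By spousal attribution (R3), Chloe Dlamini is treated as also owning Priya Dlamini's interest in Stonebridge Mining NL, giving 29% + 42% = 71%.
Chain via Silverbay Foods Inc. → Redpoint Shipping BV (R2): 99% × 49% × 15% = 7.2765% of Harbor Pharma AG.
Chain via Highfield Capital LLC → Pinebrook Logistics SA (R2): 49% × 76% × 23% = 8.5652% of Harbor Pharma AG.
Chain via Stonebridge Mining NL → Ashford Partners LP (R2): 71% × 54% × 39% = 14.9526% of Harbor Pharma AG.
Aggregating (R1): 7.2765% + 8.5652% + 14.9526% = 30.7943%.
30.7943% exceeds the 10% threshold by 20.7943 percentage points.

20.7943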